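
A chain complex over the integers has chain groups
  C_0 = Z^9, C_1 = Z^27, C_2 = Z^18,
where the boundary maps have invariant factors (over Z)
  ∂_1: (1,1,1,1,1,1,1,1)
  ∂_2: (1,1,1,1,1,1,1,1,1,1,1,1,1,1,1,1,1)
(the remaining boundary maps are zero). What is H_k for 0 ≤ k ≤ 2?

H_0: b_0 = 9 − 0 − 8 = 1; torsion from ∂_1 factors > 1: none. So H_0 ≅ Z.
H_1: b_1 = 27 − 8 − 17 = 2; torsion from ∂_2 factors > 1: none. So H_1 ≅ Z^2.
H_2: b_2 = 18 − 17 − 0 = 1; torsion from ∂_3 factors > 1: none. So H_2 ≅ Z.

H_0 ≅ Z,  H_1 ≅ Z^2,  H_2 ≅ Z.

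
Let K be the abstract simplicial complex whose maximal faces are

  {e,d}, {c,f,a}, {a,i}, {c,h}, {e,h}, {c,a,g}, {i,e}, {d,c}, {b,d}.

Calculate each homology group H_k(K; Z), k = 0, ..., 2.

H_0 = Z,  H_1 = Z^2,  H_2 = 0.

Order the vertices as a < b < c < d < e < f < g < h < i. Listing each simplex with vertices in this order, K has dimension 2 with simplices:

  0-simplices (9): a, b, c, d, e, f, g, h, i
  1-simplices (12): ac, af, ag, ai, bd, cd, cf, cg, ch, de, eh, ei
  2-simplices (2): acf, acg

giving chain groups C_0 ≅ Z^9, C_1 ≅ Z^12, C_2 ≅ Z^2.

The boundary map ∂_1: C_1 → C_0 maps an edge to its endpoints' difference, ∂[p,q] = q − p. For instance
  ∂ch = h − c.
This gives a 9×12 integer matrix of rank 8; reducing to Smith normal form yields diagonal entries (1,1,1,1,1,1,1,1).

Boundary ∂_2: C_2 → C_1 sends each 2-simplex [p,q,r] to [q,r] − [p,r] + [p,q]. For instance
  ∂acg = cg − ag + ac,
  ∂acf = cf − af + ac.
The 12×2 boundary matrix has rank 2 and Smith normal form diag(1,1).

Computing H_k = (kernel of ∂_k) / (image of ∂_{k+1}):

  H_0: rank C_0 − rank ∂_1 = 9 − 8 = 1, and the invariant factors of ∂_1 are all 1, so H_0 = Z.
  H_1: rank ker ∂_1 − rank ∂_2 = (12 − 8) − 2 = 2, and the invariant factors of ∂_2 are all 1, so H_1 = Z^2.
  H_2: rank ker ∂_2 − rank ∂_3 = (2 − 2) − 0 = 0, and there is no ∂_3, so H_2 = 0.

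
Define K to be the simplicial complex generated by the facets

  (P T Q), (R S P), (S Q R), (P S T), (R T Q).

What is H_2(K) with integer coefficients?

Fix the vertex order P < Q < R < S < T and write every simplex with vertices in increasing order. Then dim K = 2 and the simplices of K are:

  0-simplices (5): P, Q, R, S, T
  1-simplices (10): PQ, PR, PS, PT, QR, QS, QT, RS, RT, ST
  2-simplices (5): PQT, PRS, PST, QRS, QRT

Hence C_0 ≅ Z^5, C_1 ≅ Z^10, C_2 ≅ Z^5.

∂_1: C_1 → C_0 sends each edge [p,q] (with p < q) to q − p. For instance
  ∂PT = T − P.
The 5×10 boundary matrix has rank 4 and Smith normal form diag(1,1,1,1).

The boundary map ∂_2: C_2 → C_1 acts by ∂[p,q,r] = [q,r] − [p,r] + [p,q]. For instance
  ∂PQT = QT − PT + PQ,
  ∂QRS = RS − QS + QR.
As a 10×5 matrix over Z this has rank 5, with invariant factors (1,1,1,1,1).

Reading off H_k = ker ∂_k / im ∂_{k+1}:

  H_2: rank ker ∂_2 − rank ∂_3 = (5 − 5) − 0 = 0, and there is no ∂_3, so H_2 ≅ 0.

H_2 = 0.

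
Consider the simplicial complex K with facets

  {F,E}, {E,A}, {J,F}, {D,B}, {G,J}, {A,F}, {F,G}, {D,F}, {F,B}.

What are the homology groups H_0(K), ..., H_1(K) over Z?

H_0 = Z,  H_1 = Z^3.

Fix the vertex order A < B < D < E < F < G < J and write every simplex with vertices in increasing order. Then dim K = 1 and the simplices of K are:

  0-simplices (7): A, B, D, E, F, G, J
  1-simplices (9): AE, AF, BD, BF, DF, EF, FG, FJ, GJ

Hence C_0 ≅ Z^7, C_1 ≅ Z^9.

∂_1: C_1 → C_0 is given by ∂[p,q] = [q] − [p]. For instance
  ∂DF = F − D.
As a 7×9 matrix over Z this has rank 6, with invariant factors (1,1,1,1,1,1).

Reading off H_k = ker ∂_k / im ∂_{k+1}:

  H_0: rank C_0 − rank ∂_1 = 7 − 6 = 1, and the invariant factors of ∂_1 are all 1, so H_0 ≅ Z.
  H_1: rank ker ∂_1 − rank ∂_2 = (9 − 6) − 0 = 3, and there is no ∂_2, so H_1 ≅ Z^3.

As a check, the Euler characteristic is 7 − 9 = -2, which agrees with 1 − 3 = -2.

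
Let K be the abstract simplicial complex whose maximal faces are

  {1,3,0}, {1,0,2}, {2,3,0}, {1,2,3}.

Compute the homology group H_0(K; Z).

Order the vertices as 0 < 1 < 2 < 3. Listing each simplex with vertices in this order, K has dimension 2 with simplices:

  0-simplices (4): [0], [1], [2], [3]
  1-simplices (6): [0,1], [0,2], [0,3], [1,2], [1,3], [2,3]
  2-simplices (4): [0,1,2], [0,1,3], [0,2,3], [1,2,3]

Hence C_0 ≅ Z^4, C_1 ≅ Z^6, C_2 ≅ Z^4.

Boundary ∂_1: C_1 → C_0 is given by ∂[p,q] = [q] − [p].
The resulting 4×6 matrix has rank 3, and its Smith normal form has invariant factors (1,1,1).

Boundary ∂_2: C_2 → C_1 maps a triangle to the signed sum of its edges. For instance
  ∂[1,2,3] = [2,3] − [1,3] + [1,2],
  ∂[0,1,2] = [1,2] − [0,2] + [0,1].
This gives a 6×4 integer matrix of rank 3; reducing to Smith normal form yields diagonal entries (1,1,1).

Computing H_k = (kernel of ∂_k) / (image of ∂_{k+1}):

  H_0: rank C_0 − rank ∂_1 = 4 − 3 = 1, and the invariant factors of ∂_1 are all 1, so H_0 ≅ Z.

(K is a triangulation of the 2-sphere S^2.)

H_0 = Z.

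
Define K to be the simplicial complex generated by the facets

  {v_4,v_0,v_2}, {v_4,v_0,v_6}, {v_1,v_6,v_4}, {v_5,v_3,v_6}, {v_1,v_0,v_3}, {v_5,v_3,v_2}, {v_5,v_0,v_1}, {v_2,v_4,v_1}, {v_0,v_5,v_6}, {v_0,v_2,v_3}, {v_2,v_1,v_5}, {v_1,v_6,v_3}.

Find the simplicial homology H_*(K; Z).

Fix the vertex order v_0 < v_1 < v_2 < v_3 < v_4 < v_5 < v_6 and write every simplex with vertices in increasing order. Then dim K = 2 and the simplices of K are:

  0-simplices (7): [v_0], [v_1], [v_2], [v_3], [v_4], [v_5], [v_6]
  1-simplices (18): (18 of them)
  2-simplices (12): (12 of them)

giving chain groups C_0 ≅ Z^7, C_1 ≅ Z^18, C_2 ≅ Z^12.

Boundary ∂_1: C_1 → C_0 maps an edge to its endpoints' difference, ∂[p,q] = q − p.
The resulting 7×18 matrix has rank 6, and its Smith normal form has invariant factors (1,1,1,1,1,1).

∂_2: C_2 → C_1 sends each 2-simplex [p,q,r] to [q,r] − [p,r] + [p,q]. For instance
  ∂[v_1,v_4,v_6] = [v_4,v_6] − [v_1,v_6] + [v_1,v_4],
  ∂[v_0,v_1,v_3] = [v_1,v_3] − [v_0,v_3] + [v_0,v_1].
The 18×12 boundary matrix has rank 12 and Smith normal form diag(1,1,1,1,1,1,1,1,1,1,1,2).

Now H_k = ker ∂_k / im ∂_{k+1}, so:

  H_0: rank C_0 − rank ∂_1 = 7 − 6 = 1, and the invariant factors of ∂_1 are all 1, so H_0 = Z.
  H_1: rank ker ∂_1 − rank ∂_2 = (18 − 6) − 12 = 0, and ∂_2 has invariant factor 2 > 1, so H_1 = Z_2.
  H_2: rank ker ∂_2 − rank ∂_3 = (12 − 12) − 0 = 0, and there is no ∂_3, so H_2 = 0.

(K is a triangulation of the real projective plane RP^2.)

H_0 = Z,  H_1 = Z_2,  H_2 = 0.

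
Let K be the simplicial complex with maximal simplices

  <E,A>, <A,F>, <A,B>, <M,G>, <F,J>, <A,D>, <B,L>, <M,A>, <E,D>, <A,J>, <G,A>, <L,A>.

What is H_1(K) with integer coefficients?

H_1 = Z^4.

Take the total order A < B < D < E < F < G < J < L < M on the vertex set. Then K (dimension 1) consists of the simplices:

  0-simplices (9): A, B, D, E, F, G, J, L, M
  1-simplices (12): AB, AD, AE, AF, AG, AJ, AL, AM, BL, DE, FJ, GM

giving chain groups C_0 ≅ Z^9, C_1 ≅ Z^12.

The boundary map ∂_1: C_1 → C_0 maps an edge to its endpoints' difference, ∂[p,q] = q − p.
The resulting 9×12 matrix has rank 8, and its Smith normal form has invariant factors (1,1,1,1,1,1,1,1).

From H_k ≅ ker(∂_k) / im(∂_{k+1}) we obtain:

  H_1: rank ker ∂_1 − rank ∂_2 = (12 − 8) − 0 = 4, and there is no ∂_2, so H_1 = Z^4.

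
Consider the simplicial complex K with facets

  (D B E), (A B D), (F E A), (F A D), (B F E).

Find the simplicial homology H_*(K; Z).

H_0 = Z,  H_1 = Z,  H_2 = 0.

We work with the vertex ordering A < B < D < E < F. The simplices of K, each written with vertices in increasing order, are:

  0-simplices (5): A, B, D, E, F
  1-simplices (10): AB, AD, AE, AF, BD, BE, BF, DE, DF, EF
  2-simplices (5): ABD, ADF, AEF, BDE, BEF

so the chain groups are C_0 ≅ Z^5, C_1 ≅ Z^10, C_2 ≅ Z^5.

∂_1: C_1 → C_0 maps an edge to its endpoints' difference, ∂[p,q] = q − p. For instance
  ∂BD = D − B.
The resulting 5×10 matrix has rank 4, and its Smith normal form has invariant factors (1,1,1,1).

The boundary map ∂_2: C_2 → C_1 maps a triangle to the signed sum of its edges. For instance
  ∂ADF = DF − AF + AD,
  ∂BEF = EF − BF + BE.
As a 10×5 matrix over Z this has rank 5, with invariant factors (1,1,1,1,1).

From H_k ≅ ker(∂_k) / im(∂_{k+1}) we obtain:

  H_0: rank C_0 − rank ∂_1 = 5 − 4 = 1, and the invariant factors of ∂_1 are all 1, so H_0 = Z.
  H_1: rank ker ∂_1 − rank ∂_2 = (10 − 4) − 5 = 1, and the invariant factors of ∂_2 are all 1, so H_1 = Z.
  H_2: rank ker ∂_2 − rank ∂_3 = (5 − 5) − 0 = 0, and there is no ∂_3, so H_2 = 0.

(K is a triangulation of the Möbius band.)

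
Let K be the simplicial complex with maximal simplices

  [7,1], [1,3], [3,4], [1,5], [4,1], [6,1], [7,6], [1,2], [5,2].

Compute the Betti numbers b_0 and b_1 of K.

Take the total order 1 < 2 < 3 < 4 < 5 < 6 < 7 on the vertex set. Then K (dimension 1) consists of the simplices:

  0-simplices (7): [1], [2], [3], [4], [5], [6], [7]
  1-simplices (9): [1,2], [1,3], [1,4], [1,5], [1,6], [1,7], [2,5], [3,4], [6,7]

giving chain groups C_0 ≅ Z^7, C_1 ≅ Z^9.

The boundary map ∂_1: C_1 → C_0 is given by ∂[p,q] = [q] − [p].
As a 7×9 matrix over Z this has rank 6, with invariant factors (1,1,1,1,1,1).

Now H_k = ker ∂_k / im ∂_{k+1}, so:

  H_0: rank C_0 − rank ∂_1 = 7 − 6 = 1, and the invariant factors of ∂_1 are all 1, so H_0 = Z.
  H_1: rank ker ∂_1 − rank ∂_2 = (9 − 6) − 0 = 3, and there is no ∂_2, so H_1 = Z^3.

Hence the Betti numbers are b_0 = 1, b_1 = 3.

b_0 = 1, b_1 = 3.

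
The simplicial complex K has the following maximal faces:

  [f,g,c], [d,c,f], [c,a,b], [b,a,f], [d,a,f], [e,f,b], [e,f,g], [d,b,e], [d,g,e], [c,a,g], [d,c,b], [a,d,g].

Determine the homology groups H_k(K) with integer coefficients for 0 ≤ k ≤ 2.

We work with the vertex ordering a < b < c < d < e < f < g. The simplices of K, each written with vertices in increasing order, are:

  0-simplices (7): a, b, c, d, e, f, g
  1-simplices (18): ab, ac, ad, af, ag, bc, bd, be, bf, cd, cf, cg, de, df, dg, ef, eg, fg
  2-simplices (12): abc, abf, acg, adf, adg, bcd, bde, bef, cdf, cfg, deg, efg

Hence C_0 ≅ Z^7, C_1 ≅ Z^18, C_2 ≅ Z^12.

The boundary map ∂_1: C_1 → C_0 maps an edge to its endpoints' difference, ∂[p,q] = q − p.
As a 7×18 matrix over Z this has rank 6, with invariant factors (1,1,1,1,1,1).

Boundary ∂_2: C_2 → C_1 acts by ∂[p,q,r] = [q,r] − [p,r] + [p,q]. For instance
  ∂abf = bf − af + ab,
  ∂bde = de − be + bd.
The resulting 18×12 matrix has rank 12, and its Smith normal form has invariant factors (1,1,1,1,1,1,1,1,1,1,1,2).

Now H_k = ker ∂_k / im ∂_{k+1}, so:

  H_0: rank C_0 − rank ∂_1 = 7 − 6 = 1, and the invariant factors of ∂_1 are all 1, so H_0 = Z.
  H_1: rank ker ∂_1 − rank ∂_2 = (18 − 6) − 12 = 0, and ∂_2 has invariant factor 2 > 1, so H_1 = Z/2.
  H_2: rank ker ∂_2 − rank ∂_3 = (12 − 12) − 0 = 0, and there is no ∂_3, so H_2 = 0.

As a check, the Euler characteristic is 7 − 18 + 12 = 1, which agrees with 1 − 0 + 0 = 1.

H_0 ≅ Z,  H_1 ≅ Z/2,  H_2 = 0.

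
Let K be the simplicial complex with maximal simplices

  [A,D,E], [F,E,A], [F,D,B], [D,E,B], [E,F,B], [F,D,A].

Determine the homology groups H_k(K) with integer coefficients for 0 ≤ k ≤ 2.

K has 5 vertices, 9 edges, 6 triangles.
rank ∂_0 = 0, rank ∂_1 = 4 ⇒ b_0 = 5 − 0 − 4 = 1; all invariant factors of ∂_1 are 1 so no torsion. So H_0 ≅ Z.
rank ∂_1 = 4, rank ∂_2 = 5 ⇒ b_1 = 9 − 4 − 5 = 0; all invariant factors of ∂_2 are 1 so no torsion. So H_1 ≅ 0.
rank ∂_2 = 5, rank ∂_3 = 0 ⇒ b_2 = 6 − 5 − 0 = 1. So H_2 ≅ Z.

H_0 ≅ Z,  H_1 = 0,  H_2 ≅ Z.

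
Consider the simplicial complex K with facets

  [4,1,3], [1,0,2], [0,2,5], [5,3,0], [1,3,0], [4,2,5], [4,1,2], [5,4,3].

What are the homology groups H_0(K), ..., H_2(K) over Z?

H_0 = Z,  H_1 = 0,  H_2 = Z.

Fix the vertex order 0 < 1 < 2 < 3 < 4 < 5 and write every simplex with vertices in increasing order. Then dim K = 2 and the simplices of K are:

  0-simplices (6): [0], [1], [2], [3], [4], [5]
  1-simplices (12): [0,1], [0,2], [0,3], [0,5], [1,2], [1,3], [1,4], [2,4], [2,5], [3,4], [3,5], [4,5]
  2-simplices (8): [0,1,2], [0,1,3], [0,2,5], [0,3,5], [1,2,4], [1,3,4], [2,4,5], [3,4,5]

giving chain groups C_0 ≅ Z^6, C_1 ≅ Z^12, C_2 ≅ Z^8.

The boundary map ∂_1: C_1 → C_0 maps an edge to its endpoints' difference, ∂[p,q] = q − p.
The resulting 6×12 matrix has rank 5, and its Smith normal form has invariant factors (1,1,1,1,1).

The boundary map ∂_2: C_2 → C_1 maps a triangle to the signed sum of its edges. For instance
  ∂[3,4,5] = [4,5] − [3,5] + [3,4],
  ∂[2,4,5] = [4,5] − [2,5] + [2,4].
The 12×8 boundary matrix has rank 7 and Smith normal form diag(1,1,1,1,1,1,1).

From H_k ≅ ker(∂_k) / im(∂_{k+1}) we obtain:

  H_0: rank C_0 − rank ∂_1 = 6 − 5 = 1, and the invariant factors of ∂_1 are all 1, so H_0 = Z.
  H_1: rank ker ∂_1 − rank ∂_2 = (12 − 5) − 7 = 0, and the invariant factors of ∂_2 are all 1, so H_1 = 0.
  H_2: rank ker ∂_2 − rank ∂_3 = (8 − 7) − 0 = 1, and there is no ∂_3, so H_2 = Z.

(K is a triangulation of the 2-sphere S^2.)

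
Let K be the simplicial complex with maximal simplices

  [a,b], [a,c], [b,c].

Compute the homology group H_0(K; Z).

Fix the vertex order a < b < c and write every simplex with vertices in increasing order. Then dim K = 1 and the simplices of K are:

  0-simplices (3): a, b, c
  1-simplices (3): ab, ac, bc

so the chain groups are C_0 ≅ Z^3, C_1 ≅ Z^3.

Boundary ∂_1: C_1 → C_0 maps an edge to its endpoints' difference, ∂[p,q] = q − p.
The resulting 3×3 matrix has rank 2, and its Smith normal form has invariant factors (1,1).

Now H_k = ker ∂_k / im ∂_{k+1}, so:

  H_0: rank C_0 − rank ∂_1 = 3 − 2 = 1, and the invariant factors of ∂_1 are all 1, so H_0 ≅ Z.

(K is a triangulation of the circle S^1.)

H_0 = Z.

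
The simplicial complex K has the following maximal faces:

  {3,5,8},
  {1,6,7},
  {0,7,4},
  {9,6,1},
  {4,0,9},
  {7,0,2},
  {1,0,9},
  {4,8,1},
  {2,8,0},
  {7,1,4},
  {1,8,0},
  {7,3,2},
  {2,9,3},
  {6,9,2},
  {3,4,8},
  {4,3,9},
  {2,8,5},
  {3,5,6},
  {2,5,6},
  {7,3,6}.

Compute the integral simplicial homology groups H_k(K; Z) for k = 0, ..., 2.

Order the vertices as 0 < 1 < 2 < 3 < 4 < 5 < 6 < 7 < 8 < 9. Listing each simplex with vertices in this order, K has dimension 2 with simplices:

  0-simplices (10): [0], [1], [2], [3], [4], [5], [6], [7], [8], [9]
  1-simplices (30): (30 of them)
  2-simplices (20): (20 of them)

Hence C_0 ≅ Z^10, C_1 ≅ Z^30, C_2 ≅ Z^20.

The boundary map ∂_1: C_1 → C_0 sends each edge [p,q] (with p < q) to q − p. For instance
  ∂[1,8] = [8] − [1].
The resulting 10×30 matrix has rank 9, and its Smith normal form has invariant factors (1,1,1,1,1,1,1,1,1).

The boundary map ∂_2: C_2 → C_1 acts by ∂[p,q,r] = [q,r] − [p,r] + [p,q]. For instance
  ∂[3,4,8] = [4,8] − [3,8] + [3,4],
  ∂[2,3,7] = [3,7] − [2,7] + [2,3].
As a 30×20 matrix over Z this has rank 20, with invariant factors (1,1,1,1,1,1,1,1,1,1,1,1,1,1,1,1,1,1,1,2).

Now H_k = ker ∂_k / im ∂_{k+1}, so:

  H_0: rank C_0 − rank ∂_1 = 10 − 9 = 1, and the invariant factors of ∂_1 are all 1, so H_0 ≅ Z.
  H_1: rank ker ∂_1 − rank ∂_2 = (30 − 9) − 20 = 1, and ∂_2 has invariant factor 2 > 1, so H_1 ≅ Z ⊕ Z/2.
  H_2: rank ker ∂_2 − rank ∂_3 = (20 − 20) − 0 = 0, and there is no ∂_3, so H_2 ≅ 0.

As a check, the Euler characteristic is 10 − 30 + 20 = 0, which agrees with 1 − 1 + 0 = 0.
(K is a triangulation of the Klein bottle.)

H_0 ≅ Z,  H_1 ≅ Z ⊕ Z/2,  H_2 = 0.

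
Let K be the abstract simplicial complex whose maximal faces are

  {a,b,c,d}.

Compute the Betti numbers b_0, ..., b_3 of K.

b_0 = 1, b_1 = 0, b_2 = 0, b_3 = 0.

Take the total order a < b < c < d on the vertex set. Then K (dimension 3) consists of the simplices:

  0-simplices (4): a, b, c, d
  1-simplices (6): ab, ac, ad, bc, bd, cd
  2-simplices (4): abc, abd, acd, bcd
  3-simplices (1): abcd

giving chain groups C_0 ≅ Z^4, C_1 ≅ Z^6, C_2 ≅ Z^4, C_3 ≅ Z^1.

∂_1: C_1 → C_0 maps an edge to its endpoints' difference, ∂[p,q] = q − p.
The resulting 4×6 matrix has rank 3, and its Smith normal form has invariant factors (1,1,1).

Boundary ∂_2: C_2 → C_1 acts by ∂[p,q,r] = [q,r] − [p,r] + [p,q]. For instance
  ∂abc = bc − ac + ab,
  ∂acd = cd − ad + ac.
The resulting 6×4 matrix has rank 3, and its Smith normal form has invariant factors (1,1,1).

The boundary map ∂_3: C_3 → C_2 sends each 3-simplex σ to the alternating sum Σ_i (−1)^i (σ with its i-th vertex removed). For instance
  ∂abcd = bcd − acd + abd − abc.
The 4×1 boundary matrix has rank 1 and Smith normal form diag(1).

From H_k ≅ ker(∂_k) / im(∂_{k+1}) we obtain:

  H_0: rank C_0 − rank ∂_1 = 4 − 3 = 1, and the invariant factors of ∂_1 are all 1, so H_0 ≅ Z.
  H_1: rank ker ∂_1 − rank ∂_2 = (6 − 3) − 3 = 0, and the invariant factors of ∂_2 are all 1, so H_1 ≅ 0.
  H_2: rank ker ∂_2 − rank ∂_3 = (4 − 3) − 1 = 0, and the invariant factors of ∂_3 are all 1, so H_2 ≅ 0.
  H_3: rank ker ∂_3 − rank ∂_4 = (1 − 1) − 0 = 0, and there is no ∂_4, so H_3 ≅ 0.

As a check, the Euler characteristic is 4 − 6 + 4 − 1 = 1, which agrees with 1 − 0 + 0 − 0 = 1.
(K is a triangulation of the 3-simplex.)

Hence the Betti numbers are b_0 = 1, b_1 = 0, b_2 = 0, b_3 = 0.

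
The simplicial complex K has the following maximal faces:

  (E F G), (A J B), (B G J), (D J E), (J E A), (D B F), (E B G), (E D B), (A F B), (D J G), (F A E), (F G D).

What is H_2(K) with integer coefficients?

H_2 ≅ 0.

Take the total order A < B < D < E < F < G < J on the vertex set. Then K (dimension 2) consists of the simplices:

  0-simplices (7): A, B, D, E, F, G, J
  1-simplices (18): AB, AE, AF, AJ, BD, BE, BF, BG, BJ, DE, DF, DG, DJ, EF, EG, EJ, FG, GJ
  2-simplices (12): ABF, ABJ, AEF, AEJ, BDE, BDF, BEG, BGJ, DEJ, DFG, DGJ, EFG

giving chain groups C_0 ≅ Z^7, C_1 ≅ Z^18, C_2 ≅ Z^12.

∂_1: C_1 → C_0 maps an edge to its endpoints' difference, ∂[p,q] = q − p. For instance
  ∂AF = F − A.
The resulting 7×18 matrix has rank 6, and its Smith normal form has invariant factors (1,1,1,1,1,1).

∂_2: C_2 → C_1 acts by ∂[p,q,r] = [q,r] − [p,r] + [p,q]. For instance
  ∂DFG = FG − DG + DF,
  ∂BEG = EG − BG + BE.
This gives a 18×12 integer matrix of rank 12; reducing to Smith normal form yields diagonal entries (1,1,1,1,1,1,1,1,1,1,1,2).

From H_k ≅ ker(∂_k) / im(∂_{k+1}) we obtain:

  H_2: rank ker ∂_2 − rank ∂_3 = (12 − 12) − 0 = 0, and there is no ∂_3, so H_2 = 0.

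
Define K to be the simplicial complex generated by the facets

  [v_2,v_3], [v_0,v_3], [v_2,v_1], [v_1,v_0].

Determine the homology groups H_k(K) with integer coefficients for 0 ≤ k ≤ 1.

K has 4 vertices, 4 edges.
rank ∂_0 = 0, rank ∂_1 = 3 ⇒ b_0 = 4 − 0 − 3 = 1; all invariant factors of ∂_1 are 1 so no torsion. So H_0 ≅ Z.
rank ∂_1 = 3, rank ∂_2 = 0 ⇒ b_1 = 4 − 3 − 0 = 1. So H_1 ≅ Z.

H_0 ≅ Z,  H_1 ≅ Z.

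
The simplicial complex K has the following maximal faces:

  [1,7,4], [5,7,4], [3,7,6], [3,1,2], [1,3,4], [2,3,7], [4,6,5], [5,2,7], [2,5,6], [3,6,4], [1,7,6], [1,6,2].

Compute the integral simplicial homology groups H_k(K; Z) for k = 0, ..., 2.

H_0 ≅ Z,  H_1 ≅ Z/2,  H_2 = 0.

We work with the vertex ordering 1 < 2 < 3 < 4 < 5 < 6 < 7. The simplices of K, each written with vertices in increasing order, are:

  0-simplices (7): [1], [2], [3], [4], [5], [6], [7]
  1-simplices (18): [1,2], [1,3], [1,4], [1,6], [1,7], [2,3], [2,5], [2,6], [2,7], [3,4], [3,6], [3,7], [4,5], [4,6], [4,7], [5,6], [5,7], [6,7]
  2-simplices (12): [1,2,3], [1,2,6], [1,3,4], [1,4,7], [1,6,7], [2,3,7], [2,5,6], [2,5,7], [3,4,6], [3,6,7], [4,5,6], [4,5,7]

giving chain groups C_0 ≅ Z^7, C_1 ≅ Z^18, C_2 ≅ Z^12.

Boundary ∂_1: C_1 → C_0 sends each edge [p,q] (with p < q) to q − p. For instance
  ∂[2,3] = [3] − [2].
The 7×18 boundary matrix has rank 6 and Smith normal form diag(1,1,1,1,1,1).

Boundary ∂_2: C_2 → C_1 acts by ∂[p,q,r] = [q,r] − [p,r] + [p,q]. For instance
  ∂[2,3,7] = [3,7] − [2,7] + [2,3],
  ∂[3,4,6] = [4,6] − [3,6] + [3,4].
The resulting 18×12 matrix has rank 12, and its Smith normal form has invariant factors (1,1,1,1,1,1,1,1,1,1,1,2).

From H_k ≅ ker(∂_k) / im(∂_{k+1}) we obtain:

  H_0: rank C_0 − rank ∂_1 = 7 − 6 = 1, and the invariant factors of ∂_1 are all 1, so H_0 ≅ Z.
  H_1: rank ker ∂_1 − rank ∂_2 = (18 − 6) − 12 = 0, and ∂_2 has invariant factor 2 > 1, so H_1 ≅ Z/2.
  H_2: rank ker ∂_2 − rank ∂_3 = (12 − 12) − 0 = 0, and there is no ∂_3, so H_2 ≅ 0.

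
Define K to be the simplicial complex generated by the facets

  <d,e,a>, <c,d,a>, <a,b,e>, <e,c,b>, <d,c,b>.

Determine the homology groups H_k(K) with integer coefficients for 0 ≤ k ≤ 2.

Fix the vertex order a < b < c < d < e and write every simplex with vertices in increasing order. Then dim K = 2 and the simplices of K are:

  0-simplices (5): a, b, c, d, e
  1-simplices (10): ab, ac, ad, ae, bc, bd, be, cd, ce, de
  2-simplices (5): abe, acd, ade, bcd, bce

Hence C_0 ≅ Z^5, C_1 ≅ Z^10, C_2 ≅ Z^5.

The boundary map ∂_1: C_1 → C_0 maps an edge to its endpoints' difference, ∂[p,q] = q − p. For instance
  ∂ce = e − c.
The 5×10 boundary matrix has rank 4 and Smith normal form diag(1,1,1,1).

Boundary ∂_2: C_2 → C_1 maps a triangle to the signed sum of its edges. For instance
  ∂acd = cd − ad + ac,
  ∂ade = de − ae + ad.
The 10×5 boundary matrix has rank 5 and Smith normal form diag(1,1,1,1,1).

Reading off H_k = ker ∂_k / im ∂_{k+1}:

  H_0: rank C_0 − rank ∂_1 = 5 − 4 = 1, and the invariant factors of ∂_1 are all 1, so H_0 ≅ Z.
  H_1: rank ker ∂_1 − rank ∂_2 = (10 − 4) − 5 = 1, and the invariant factors of ∂_2 are all 1, so H_1 ≅ Z.
  H_2: rank ker ∂_2 − rank ∂_3 = (5 − 5) − 0 = 0, and there is no ∂_3, so H_2 ≅ 0.

(K is a triangulation of the Möbius band.)

H_0 ≅ Z,  H_1 ≅ Z,  H_2 = 0.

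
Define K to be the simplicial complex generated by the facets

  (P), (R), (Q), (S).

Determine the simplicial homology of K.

We work with the vertex ordering P < Q < R < S. The simplices of K, each written with vertices in increasing order, are:

  0-simplices (4): P, Q, R, S

so the chain groups are C_0 ≅ Z^4.

Reading off H_k = ker ∂_k / im ∂_{k+1}:

  H_0: rank C_0 − rank ∂_1 = 4 − 0 = 4, and there is no ∂_1, so H_0 ≅ Z^4.

H_0 = Z^4.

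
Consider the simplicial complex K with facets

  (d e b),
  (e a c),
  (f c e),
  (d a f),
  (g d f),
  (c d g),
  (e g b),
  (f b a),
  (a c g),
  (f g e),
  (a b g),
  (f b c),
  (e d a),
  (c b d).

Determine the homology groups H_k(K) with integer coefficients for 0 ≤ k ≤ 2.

H_0 = Z,  H_1 = Z^2,  H_2 = Z.

We work with the vertex ordering a < b < c < d < e < f < g. The simplices of K, each written with vertices in increasing order, are:

  0-simplices (7): a, b, c, d, e, f, g
  1-simplices (21): ab, ac, ad, ae, af, ag, bc, bd, be, bf, bg, cd, ce, cf, cg, de, df, dg, ef, eg, fg
  2-simplices (14): abf, abg, ace, acg, ade, adf, bcd, bcf, bde, beg, cdg, cef, dfg, efg

Hence C_0 ≅ Z^7, C_1 ≅ Z^21, C_2 ≅ Z^14.

∂_1: C_1 → C_0 sends each edge [p,q] (with p < q) to q − p. For instance
  ∂ag = g − a.
The 7×21 boundary matrix has rank 6 and Smith normal form diag(1,1,1,1,1,1).

Boundary ∂_2: C_2 → C_1 sends each 2-simplex [p,q,r] to [q,r] − [p,r] + [p,q]. For instance
  ∂ade = de − ae + ad,
  ∂efg = fg − eg + ef.
The 21×14 boundary matrix has rank 13 and Smith normal form diag(1,1,1,1,1,1,1,1,1,1,1,1,1).

Reading off H_k = ker ∂_k / im ∂_{k+1}:

  H_0: rank C_0 − rank ∂_1 = 7 − 6 = 1, and the invariant factors of ∂_1 are all 1, so H_0 = Z.
  H_1: rank ker ∂_1 − rank ∂_2 = (21 − 6) − 13 = 2, and the invariant factors of ∂_2 are all 1, so H_1 = Z^2.
  H_2: rank ker ∂_2 − rank ∂_3 = (14 − 13) − 0 = 1, and there is no ∂_3, so H_2 = Z.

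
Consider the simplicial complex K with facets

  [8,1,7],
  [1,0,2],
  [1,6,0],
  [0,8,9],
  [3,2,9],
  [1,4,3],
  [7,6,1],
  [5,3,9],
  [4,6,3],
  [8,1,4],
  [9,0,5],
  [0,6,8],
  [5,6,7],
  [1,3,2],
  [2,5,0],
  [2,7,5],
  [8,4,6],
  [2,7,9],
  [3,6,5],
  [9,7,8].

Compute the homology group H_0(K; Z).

Fix the vertex order 0 < 1 < 2 < 3 < 4 < 5 < 6 < 7 < 8 < 9 and write every simplex with vertices in increasing order. Then dim K = 2 and the simplices of K are:

  0-simplices (10): [0], [1], [2], [3], [4], [5], [6], [7], [8], [9]
  1-simplices (30): (30 of them)
  2-simplices (20): (20 of them)

Hence C_0 ≅ Z^10, C_1 ≅ Z^30, C_2 ≅ Z^20.

Boundary ∂_1: C_1 → C_0 sends each edge [p,q] (with p < q) to q − p.
The 10×30 boundary matrix has rank 9 and Smith normal form diag(1,1,1,1,1,1,1,1,1).

Boundary ∂_2: C_2 → C_1 maps a triangle to the signed sum of its edges. For instance
  ∂[3,5,6] = [5,6] − [3,6] + [3,5],
  ∂[7,8,9] = [8,9] − [7,9] + [7,8].
As a 30×20 matrix over Z this has rank 20, with invariant factors (1,1,1,1,1,1,1,1,1,1,1,1,1,1,1,1,1,1,1,2).

From H_k ≅ ker(∂_k) / im(∂_{k+1}) we obtain:

  H_0: rank C_0 − rank ∂_1 = 10 − 9 = 1, and the invariant factors of ∂_1 are all 1, so H_0 = Z.

H_0 ≅ Z.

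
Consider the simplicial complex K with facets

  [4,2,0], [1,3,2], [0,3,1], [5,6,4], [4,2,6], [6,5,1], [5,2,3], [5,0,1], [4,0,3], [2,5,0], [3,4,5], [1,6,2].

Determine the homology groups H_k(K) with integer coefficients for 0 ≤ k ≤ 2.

Take the total order 0 < 1 < 2 < 3 < 4 < 5 < 6 on the vertex set. Then K (dimension 2) consists of the simplices:

  0-simplices (7): [0], [1], [2], [3], [4], [5], [6]
  1-simplices (18): [0,1], [0,2], [0,3], [0,4], [0,5], [1,2], [1,3], [1,5], [1,6], [2,3], [2,4], [2,5], [2,6], [3,4], [3,5], [4,5], [4,6], [5,6]
  2-simplices (12): [0,1,3], [0,1,5], [0,2,4], [0,2,5], [0,3,4], [1,2,3], [1,2,6], [1,5,6], [2,3,5], [2,4,6], [3,4,5], [4,5,6]

giving chain groups C_0 ≅ Z^7, C_1 ≅ Z^18, C_2 ≅ Z^12.

∂_1: C_1 → C_0 sends each edge [p,q] (with p < q) to q − p.
The 7×18 boundary matrix has rank 6 and Smith normal form diag(1,1,1,1,1,1).

Boundary ∂_2: C_2 → C_1 sends each 2-simplex [p,q,r] to [q,r] − [p,r] + [p,q]. For instance
  ∂[0,3,4] = [3,4] − [0,4] + [0,3],
  ∂[0,2,4] = [2,4] − [0,4] + [0,2].
This gives a 18×12 integer matrix of rank 12; reducing to Smith normal form yields diagonal entries (1,1,1,1,1,1,1,1,1,1,1,2).

Computing H_k = (kernel of ∂_k) / (image of ∂_{k+1}):

  H_0: rank C_0 − rank ∂_1 = 7 − 6 = 1, and the invariant factors of ∂_1 are all 1, so H_0 ≅ Z.
  H_1: rank ker ∂_1 − rank ∂_2 = (18 − 6) − 12 = 0, and ∂_2 has invariant factor 2 > 1, so H_1 ≅ Z/2Z.
  H_2: rank ker ∂_2 − rank ∂_3 = (12 − 12) − 0 = 0, and there is no ∂_3, so H_2 ≅ 0.

As a check, the Euler characteristic is 7 − 18 + 12 = 1, which agrees with 1 − 0 + 0 = 1.
(K is a triangulation of the real projective plane RP^2.)

H_0 ≅ Z,  H_1 ≅ Z/2Z,  H_2 = 0.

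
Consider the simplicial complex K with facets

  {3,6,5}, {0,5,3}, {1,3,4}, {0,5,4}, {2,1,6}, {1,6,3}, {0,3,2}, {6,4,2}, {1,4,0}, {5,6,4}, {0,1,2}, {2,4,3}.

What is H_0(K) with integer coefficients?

H_0 = Z.

K has 7 vertices, 18 edges, 12 triangles.
rank ∂_0 = 0, rank ∂_1 = 6 ⇒ b_0 = 7 − 0 − 6 = 1; all invariant factors of ∂_1 are 1 so no torsion. So H_0 = Z.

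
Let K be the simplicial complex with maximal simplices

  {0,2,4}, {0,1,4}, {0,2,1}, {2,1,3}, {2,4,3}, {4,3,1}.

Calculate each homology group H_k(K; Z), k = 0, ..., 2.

K has 5 vertices, 9 edges, 6 triangles.
rank ∂_0 = 0, rank ∂_1 = 4 ⇒ b_0 = 5 − 0 − 4 = 1; all invariant factors of ∂_1 are 1 so no torsion. So H_0 ≅ Z.
rank ∂_1 = 4, rank ∂_2 = 5 ⇒ b_1 = 9 − 4 − 5 = 0; all invariant factors of ∂_2 are 1 so no torsion. So H_1 ≅ 0.
rank ∂_2 = 5, rank ∂_3 = 0 ⇒ b_2 = 6 − 5 − 0 = 1. So H_2 ≅ Z.

H_0 = Z,  H_1 = 0,  H_2 = Z.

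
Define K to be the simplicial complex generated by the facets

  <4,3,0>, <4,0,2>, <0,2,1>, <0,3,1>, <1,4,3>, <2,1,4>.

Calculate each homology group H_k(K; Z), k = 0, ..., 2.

H_0 = Z,  H_1 = 0,  H_2 = Z.

Take the total order 0 < 1 < 2 < 3 < 4 on the vertex set. Then K (dimension 2) consists of the simplices:

  0-simplices (5): [0], [1], [2], [3], [4]
  1-simplices (9): [0,1], [0,2], [0,3], [0,4], [1,2], [1,3], [1,4], [2,4], [3,4]
  2-simplices (6): [0,1,2], [0,1,3], [0,2,4], [0,3,4], [1,2,4], [1,3,4]

giving chain groups C_0 ≅ Z^5, C_1 ≅ Z^9, C_2 ≅ Z^6.

Boundary ∂_1: C_1 → C_0 maps an edge to its endpoints' difference, ∂[p,q] = q − p. For instance
  ∂[3,4] = [4] − [3].
This gives a 5×9 integer matrix of rank 4; reducing to Smith normal form yields diagonal entries (1,1,1,1).

∂_2: C_2 → C_1 sends each 2-simplex [p,q,r] to [q,r] − [p,r] + [p,q]. For instance
  ∂[0,1,2] = [1,2] − [0,2] + [0,1],
  ∂[0,3,4] = [3,4] − [0,4] + [0,3].
The 9×6 boundary matrix has rank 5 and Smith normal form diag(1,1,1,1,1).

Reading off H_k = ker ∂_k / im ∂_{k+1}:

  H_0: rank C_0 − rank ∂_1 = 5 − 4 = 1, and the invariant factors of ∂_1 are all 1, so H_0 = Z.
  H_1: rank ker ∂_1 − rank ∂_2 = (9 − 4) − 5 = 0, and the invariant factors of ∂_2 are all 1, so H_1 = 0.
  H_2: rank ker ∂_2 − rank ∂_3 = (6 − 5) − 0 = 1, and there is no ∂_3, so H_2 = Z.

As a check, the Euler characteristic is 5 − 9 + 6 = 2, which agrees with 1 − 0 + 1 = 2.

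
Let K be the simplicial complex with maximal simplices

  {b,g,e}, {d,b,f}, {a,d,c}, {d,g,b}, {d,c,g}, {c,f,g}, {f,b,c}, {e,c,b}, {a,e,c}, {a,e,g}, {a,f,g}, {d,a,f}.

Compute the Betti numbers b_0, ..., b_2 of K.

b_0 = 1, b_1 = 0, b_2 = 0.

We work with the vertex ordering a < b < c < d < e < f < g. The simplices of K, each written with vertices in increasing order, are:

  0-simplices (7): a, b, c, d, e, f, g
  1-simplices (18): ac, ad, ae, af, ag, bc, bd, be, bf, bg, cd, ce, cf, cg, df, dg, eg, fg
  2-simplices (12): acd, ace, adf, aeg, afg, bce, bcf, bdf, bdg, beg, cdg, cfg

so the chain groups are C_0 ≅ Z^7, C_1 ≅ Z^18, C_2 ≅ Z^12.

Boundary ∂_1: C_1 → C_0 maps an edge to its endpoints' difference, ∂[p,q] = q − p. For instance
  ∂ce = e − c.
As a 7×18 matrix over Z this has rank 6, with invariant factors (1,1,1,1,1,1).

Boundary ∂_2: C_2 → C_1 sends each 2-simplex [p,q,r] to [q,r] − [p,r] + [p,q]. For instance
  ∂adf = df − af + ad,
  ∂beg = eg − bg + be.
This gives a 18×12 integer matrix of rank 12; reducing to Smith normal form yields diagonal entries (1,1,1,1,1,1,1,1,1,1,1,2).

From H_k ≅ ker(∂_k) / im(∂_{k+1}) we obtain:

  H_0: rank C_0 − rank ∂_1 = 7 − 6 = 1, and the invariant factors of ∂_1 are all 1, so H_0 = Z.
  H_1: rank ker ∂_1 − rank ∂_2 = (18 − 6) − 12 = 0, and ∂_2 has invariant factor 2 > 1, so H_1 = Z/2.
  H_2: rank ker ∂_2 − rank ∂_3 = (12 − 12) − 0 = 0, and there is no ∂_3, so H_2 = 0.

As a check, the Euler characteristic is 7 − 18 + 12 = 1, which agrees with 1 − 0 + 0 = 1.

Hence the Betti numbers are b_0 = 1, b_1 = 0, b_2 = 0.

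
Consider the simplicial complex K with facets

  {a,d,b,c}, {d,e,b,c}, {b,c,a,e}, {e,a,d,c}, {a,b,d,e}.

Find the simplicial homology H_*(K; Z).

Fix the vertex order a < b < c < d < e and write every simplex with vertices in increasing order. Then dim K = 3 and the simplices of K are:

  0-simplices (5): a, b, c, d, e
  1-simplices (10): ab, ac, ad, ae, bc, bd, be, cd, ce, de
  2-simplices (10): abc, abd, abe, acd, ace, ade, bcd, bce, bde, cde
  3-simplices (5): abcd, abce, abde, acde, bcde

giving chain groups C_0 ≅ Z^5, C_1 ≅ Z^10, C_2 ≅ Z^10, C_3 ≅ Z^5.

Boundary ∂_1: C_1 → C_0 is given by ∂[p,q] = [q] − [p]. For instance
  ∂bd = d − b.
As a 5×10 matrix over Z this has rank 4, with invariant factors (1,1,1,1).

The boundary map ∂_2: C_2 → C_1 acts by ∂[p,q,r] = [q,r] − [p,r] + [p,q]. For instance
  ∂acd = cd − ad + ac,
  ∂cde = de − ce + cd.
As a 10×10 matrix over Z this has rank 6, with invariant factors (1,1,1,1,1,1).

The boundary map ∂_3: C_3 → C_2 sends each 3-simplex σ to the alternating sum Σ_i (−1)^i (σ with its i-th vertex removed). For instance
  ∂abde = bde − ade + abe − abd,
  ∂abce = bce − ace + abe − abc.
This gives a 10×5 integer matrix of rank 4; reducing to Smith normal form yields diagonal entries (1,1,1,1).

Now H_k = ker ∂_k / im ∂_{k+1}, so:

  H_0: rank C_0 − rank ∂_1 = 5 − 4 = 1, and the invariant factors of ∂_1 are all 1, so H_0 ≅ Z.
  H_1: rank ker ∂_1 − rank ∂_2 = (10 − 4) − 6 = 0, and the invariant factors of ∂_2 are all 1, so H_1 ≅ 0.
  H_2: rank ker ∂_2 − rank ∂_3 = (10 − 6) − 4 = 0, and the invariant factors of ∂_3 are all 1, so H_2 ≅ 0.
  H_3: rank ker ∂_3 − rank ∂_4 = (5 − 4) − 0 = 1, and there is no ∂_4, so H_3 ≅ Z.

H_0 ≅ Z,  H_1 = 0,  H_2 = 0,  H_3 ≅ Z.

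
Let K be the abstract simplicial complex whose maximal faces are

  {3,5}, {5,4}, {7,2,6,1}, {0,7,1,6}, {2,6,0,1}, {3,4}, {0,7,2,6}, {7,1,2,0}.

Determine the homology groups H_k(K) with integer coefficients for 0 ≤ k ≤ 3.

Order the vertices as 0 < 1 < 2 < 3 < 4 < 5 < 6 < 7. Listing each simplex with vertices in this order, K has dimension 3 with simplices:

  0-simplices (8): [0], [1], [2], [3], [4], [5], [6], [7]
  1-simplices (13): [0,1], [0,2], [0,6], [0,7], [1,2], [1,6], [1,7], [2,6], [2,7], [3,4], [3,5], [4,5], [6,7]
  2-simplices (10): [0,1,2], [0,1,6], [0,1,7], [0,2,6], [0,2,7], [0,6,7], [1,2,6], [1,2,7], [1,6,7], [2,6,7]
  3-simplices (5): [0,1,2,6], [0,1,2,7], [0,1,6,7], [0,2,6,7], [1,2,6,7]

giving chain groups C_0 ≅ Z^8, C_1 ≅ Z^13, C_2 ≅ Z^10, C_3 ≅ Z^5.

The boundary map ∂_1: C_1 → C_0 maps an edge to its endpoints' difference, ∂[p,q] = q − p. For instance
  ∂[1,6] = [6] − [1].
This gives a 8×13 integer matrix of rank 6; reducing to Smith normal form yields diagonal entries (1,1,1,1,1,1).

The boundary map ∂_2: C_2 → C_1 acts by ∂[p,q,r] = [q,r] − [p,r] + [p,q]. For instance
  ∂[1,2,7] = [2,7] − [1,7] + [1,2],
  ∂[0,1,6] = [1,6] − [0,6] + [0,1].
The resulting 13×10 matrix has rank 6, and its Smith normal form has invariant factors (1,1,1,1,1,1).

Boundary ∂_3: C_3 → C_2 sends each 3-simplex σ to the alternating sum Σ_i (−1)^i (σ with its i-th vertex removed). For instance
  ∂[0,1,2,7] = [1,2,7] − [0,2,7] + [0,1,7] − [0,1,2],
  ∂[0,1,2,6] = [1,2,6] − [0,2,6] + [0,1,6] − [0,1,2].
The 10×5 boundary matrix has rank 4 and Smith normal form diag(1,1,1,1).

Now H_k = ker ∂_k / im ∂_{k+1}, so:

  H_0: rank C_0 − rank ∂_1 = 8 − 6 = 2, and the invariant factors of ∂_1 are all 1, so H_0 = Z^2.
  H_1: rank ker ∂_1 − rank ∂_2 = (13 − 6) − 6 = 1, and the invariant factors of ∂_2 are all 1, so H_1 = Z.
  H_2: rank ker ∂_2 − rank ∂_3 = (10 − 6) − 4 = 0, and the invariant factors of ∂_3 are all 1, so H_2 = 0.
  H_3: rank ker ∂_3 − rank ∂_4 = (5 − 4) − 0 = 1, and there is no ∂_4, so H_3 = Z.

H_0 ≅ Z^2,  H_1 ≅ Z,  H_2 = 0,  H_3 ≅ Z.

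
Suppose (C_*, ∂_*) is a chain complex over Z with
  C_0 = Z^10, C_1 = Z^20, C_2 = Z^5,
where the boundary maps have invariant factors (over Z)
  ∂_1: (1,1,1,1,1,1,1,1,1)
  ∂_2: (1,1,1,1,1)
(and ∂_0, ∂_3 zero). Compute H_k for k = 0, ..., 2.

H_0 ≅ Z,  H_1 ≅ Z^6,  H_2 = 0.

H_0: b_0 = 10 − 0 − 9 = 1; torsion from ∂_1 factors > 1: none. So H_0 ≅ Z.
H_1: b_1 = 20 − 9 − 5 = 6; torsion from ∂_2 factors > 1: none. So H_1 ≅ Z^6.
H_2: b_2 = 5 − 5 − 0 = 0; torsion from ∂_3 factors > 1: none. So H_2 ≅ 0.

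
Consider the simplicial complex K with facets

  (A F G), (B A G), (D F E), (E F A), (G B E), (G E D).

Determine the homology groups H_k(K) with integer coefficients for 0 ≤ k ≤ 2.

H_0 = Z,  H_1 = Z,  H_2 = 0.

We work with the vertex ordering A < B < D < E < F < G. The simplices of K, each written with vertices in increasing order, are:

  0-simplices (6): A, B, D, E, F, G
  1-simplices (12): AB, AE, AF, AG, BE, BG, DE, DF, DG, EF, EG, FG
  2-simplices (6): ABG, AEF, AFG, BEG, DEF, DEG

so the chain groups are C_0 ≅ Z^6, C_1 ≅ Z^12, C_2 ≅ Z^6.

Boundary ∂_1: C_1 → C_0 maps an edge to its endpoints' difference, ∂[p,q] = q − p. For instance
  ∂AF = F − A.
This gives a 6×12 integer matrix of rank 5; reducing to Smith normal form yields diagonal entries (1,1,1,1,1).

∂_2: C_2 → C_1 maps a triangle to the signed sum of its edges. For instance
  ∂DEG = EG − DG + DE,
  ∂AFG = FG − AG + AF.
As a 12×6 matrix over Z this has rank 6, with invariant factors (1,1,1,1,1,1).

Now H_k = ker ∂_k / im ∂_{k+1}, so:

  H_0: rank C_0 − rank ∂_1 = 6 − 5 = 1, and the invariant factors of ∂_1 are all 1, so H_0 = Z.
  H_1: rank ker ∂_1 − rank ∂_2 = (12 − 5) − 6 = 1, and the invariant factors of ∂_2 are all 1, so H_1 = Z.
  H_2: rank ker ∂_2 − rank ∂_3 = (6 − 6) − 0 = 0, and there is no ∂_3, so H_2 = 0.

As a check, the Euler characteristic is 6 − 12 + 6 = 0, which agrees with 1 − 1 + 0 = 0.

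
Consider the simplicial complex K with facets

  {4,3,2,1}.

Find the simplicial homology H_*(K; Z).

H_0 = Z,  H_1 = 0,  H_2 = 0,  H_3 = 0.

K has 4 vertices, 6 edges, 4 triangles, 1 3-simplex.
rank ∂_0 = 0, rank ∂_1 = 3 ⇒ b_0 = 4 − 0 − 3 = 1; all invariant factors of ∂_1 are 1 so no torsion. So H_0 = Z.
rank ∂_1 = 3, rank ∂_2 = 3 ⇒ b_1 = 6 − 3 − 3 = 0; all invariant factors of ∂_2 are 1 so no torsion. So H_1 = 0.
rank ∂_2 = 3, rank ∂_3 = 1 ⇒ b_2 = 4 − 3 − 1 = 0; all invariant factors of ∂_3 are 1 so no torsion. So H_2 = 0.
rank ∂_3 = 1, rank ∂_4 = 0 ⇒ b_3 = 1 − 1 − 0 = 0. So H_3 = 0.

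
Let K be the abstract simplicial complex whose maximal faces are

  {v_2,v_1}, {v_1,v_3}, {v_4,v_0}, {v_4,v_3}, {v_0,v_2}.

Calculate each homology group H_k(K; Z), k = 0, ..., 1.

H_0 = Z,  H_1 = Z.

Order the vertices as v_0 < v_1 < v_2 < v_3 < v_4. Listing each simplex with vertices in this order, K has dimension 1 with simplices:

  0-simplices (5): [v_0], [v_1], [v_2], [v_3], [v_4]
  1-simplices (5): [v_0,v_2], [v_0,v_4], [v_1,v_2], [v_1,v_3], [v_3,v_4]

Hence C_0 ≅ Z^5, C_1 ≅ Z^5.

The boundary map ∂_1: C_1 → C_0 sends each edge [p,q] (with p < q) to q − p.
This gives a 5×5 integer matrix of rank 4; reducing to Smith normal form yields diagonal entries (1,1,1,1).

Computing H_k = (kernel of ∂_k) / (image of ∂_{k+1}):

  H_0: rank C_0 − rank ∂_1 = 5 − 4 = 1, and the invariant factors of ∂_1 are all 1, so H_0 = Z.
  H_1: rank ker ∂_1 − rank ∂_2 = (5 − 4) − 0 = 1, and there is no ∂_2, so H_1 = Z.

As a check, the Euler characteristic is 5 − 5 = 0, which agrees with 1 − 1 = 0.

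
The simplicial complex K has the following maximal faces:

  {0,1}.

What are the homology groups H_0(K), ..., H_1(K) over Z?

Take the total order 0 < 1 on the vertex set. Then K (dimension 1) consists of the simplices:

  0-simplices (2): [0], [1]
  1-simplices (1): [0,1]

giving chain groups C_0 ≅ Z^2, C_1 ≅ Z^1.

∂_1: C_1 → C_0 maps an edge to its endpoints' difference, ∂[p,q] = q − p. For instance
  ∂[0,1] = [1] − [0].
As a 2×1 matrix over Z this has rank 1, with invariant factors (1).

Now H_k = ker ∂_k / im ∂_{k+1}, so:

  H_0: rank C_0 − rank ∂_1 = 2 − 1 = 1, and the invariant factors of ∂_1 are all 1, so H_0 ≅ Z.
  H_1: rank ker ∂_1 − rank ∂_2 = (1 − 1) − 0 = 0, and there is no ∂_2, so H_1 ≅ 0.

H_0 ≅ Z,  H_1 = 0.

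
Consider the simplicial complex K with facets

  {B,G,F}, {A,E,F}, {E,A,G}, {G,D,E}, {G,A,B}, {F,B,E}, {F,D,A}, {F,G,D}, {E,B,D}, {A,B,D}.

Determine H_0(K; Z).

H_0 ≅ Z.

Fix the vertex order A < B < D < E < F < G and write every simplex with vertices in increasing order. Then dim K = 2 and the simplices of K are:

  0-simplices (6): A, B, D, E, F, G
  1-simplices (15): AB, AD, AE, AF, AG, BD, BE, BF, BG, DE, DF, DG, EF, EG, FG
  2-simplices (10): ABD, ABG, ADF, AEF, AEG, BDE, BEF, BFG, DEG, DFG

so the chain groups are C_0 ≅ Z^6, C_1 ≅ Z^15, C_2 ≅ Z^10.

The boundary map ∂_1: C_1 → C_0 sends each edge [p,q] (with p < q) to q − p.
As a 6×15 matrix over Z this has rank 5, with invariant factors (1,1,1,1,1).

The boundary map ∂_2: C_2 → C_1 maps a triangle to the signed sum of its edges. For instance
  ∂DEG = EG − DG + DE,
  ∂BDE = DE − BE + BD.
This gives a 15×10 integer matrix of rank 10; reducing to Smith normal form yields diagonal entries (1,1,1,1,1,1,1,1,1,2).

Reading off H_k = ker ∂_k / im ∂_{k+1}:

  H_0: rank C_0 − rank ∂_1 = 6 − 5 = 1, and the invariant factors of ∂_1 are all 1, so H_0 = Z.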